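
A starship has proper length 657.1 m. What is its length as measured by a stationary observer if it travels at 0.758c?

Proper length L₀ = 657.1 m
γ = 1/√(1 - 0.758²) = 1.533
L = L₀/γ = 657.1/1.533 = 428.6 m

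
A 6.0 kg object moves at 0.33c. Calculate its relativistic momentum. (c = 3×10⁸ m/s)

γ = 1/√(1 - 0.33²) = 1.0593
v = 0.33 × 3×10⁸ = 9.900×10⁷ m/s
p = γmv = 1.0593 × 6.0 × 9.900×10⁷ = 6.292×10⁸ kg·m/s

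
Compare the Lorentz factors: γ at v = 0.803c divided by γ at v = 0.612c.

γ₁ = 1/√(1 - 0.803²) = 1.6779
γ₂ = 1/√(1 - 0.612²) = 1.2644
γ₁/γ₂ = 1.6779/1.2644 = 1.327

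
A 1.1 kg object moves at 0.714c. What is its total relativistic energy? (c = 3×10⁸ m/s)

γ = 1/√(1 - 0.714²) = 1.428
mc² = 1.1 × (3×10⁸)² = 9.900×10¹⁶ J
E = γmc² = 1.428 × 9.900×10¹⁶ = 1.414×10¹⁷ J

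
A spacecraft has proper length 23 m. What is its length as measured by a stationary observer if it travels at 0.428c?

Proper length L₀ = 23 m
γ = 1/√(1 - 0.428²) = 1.1065
L = L₀/γ = 23/1.1065 = 20.79 m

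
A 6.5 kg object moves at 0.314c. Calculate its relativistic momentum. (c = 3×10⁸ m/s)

γ = 1/√(1 - 0.314²) = 1.0533
v = 0.314 × 3×10⁸ = 9.420×10⁷ m/s
p = γmv = 1.0533 × 6.5 × 9.420×10⁷ = 6.449×10⁸ kg·m/s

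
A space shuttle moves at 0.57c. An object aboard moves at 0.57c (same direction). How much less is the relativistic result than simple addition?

Classical: u' + v = 0.57 + 0.57 = 1.14c
Relativistic: u = (0.57 + 0.57)/(1 + 0.3249) = 1.14/1.3249 = 0.8604c
Difference: 1.14 - 0.8604 = 0.2796c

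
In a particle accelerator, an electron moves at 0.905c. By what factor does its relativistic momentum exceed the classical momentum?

p_rel = γmv, p_class = mv
Ratio = γ = 1/√(1 - 0.905²)
= 1/√(0.180975) = 2.351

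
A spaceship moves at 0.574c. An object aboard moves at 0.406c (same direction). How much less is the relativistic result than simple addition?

Classical: u' + v = 0.406 + 0.574 = 0.98c
Relativistic: u = (0.406 + 0.574)/(1 + 0.233044) = 0.98/1.233044 = 0.7948c
Difference: 0.98 - 0.7948 = 0.1852c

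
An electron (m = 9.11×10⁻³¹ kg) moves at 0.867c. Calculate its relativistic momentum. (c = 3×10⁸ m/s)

γ = 1/√(1 - 0.867²) = 2.0068
v = 0.867 × 3×10⁸ = 2.601×10⁸ m/s
p = γmv = 2.0068 × 9.11×10⁻³¹ × 2.601×10⁸ = 4.755×10⁻²² kg·m/s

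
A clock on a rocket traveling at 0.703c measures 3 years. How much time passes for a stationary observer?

Proper time Δt₀ = 3 years
γ = 1/√(1 - 0.703²) = 1.406
Δt = γΔt₀ = 1.406 × 3 = 4.218 years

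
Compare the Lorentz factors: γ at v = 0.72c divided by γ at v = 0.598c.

γ₁ = 1/√(1 - 0.72²) = 1.441
γ₂ = 1/√(1 - 0.598²) = 1.248
γ₁/γ₂ = 1.441/1.248 = 1.155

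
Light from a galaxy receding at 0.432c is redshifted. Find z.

β = 0.432
(1+β)/(1-β) = 1.432/0.568 = 2.521
√(2.521) = 1.5878
z = 1.5878 - 1 = 0.5878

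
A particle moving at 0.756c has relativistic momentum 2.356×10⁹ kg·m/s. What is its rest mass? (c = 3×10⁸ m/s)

γ = 1/√(1 - 0.756²) = 1.5277
v = 0.756 × 3×10⁸ = 2.268×10⁸ m/s
m = p/(γv) = 2.356×10⁹/(1.5277 × 2.268×10⁸) = 6.800 kg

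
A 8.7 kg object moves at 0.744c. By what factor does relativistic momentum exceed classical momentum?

p_rel = γmv, p_class = mv
Ratio = γ = 1/√(1 - 0.744²) = 1.497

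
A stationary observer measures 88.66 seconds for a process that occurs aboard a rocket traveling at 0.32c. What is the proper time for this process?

Dilated time Δt = 88.66 seconds
γ = 1/√(1 - 0.32²) = 1.0555
Δt₀ = Δt/γ = 88.66/1.0555 = 84.00 seconds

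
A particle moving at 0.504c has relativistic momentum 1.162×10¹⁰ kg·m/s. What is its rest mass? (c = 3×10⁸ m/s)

γ = 1/√(1 - 0.504²) = 1.1578
v = 0.504 × 3×10⁸ = 1.512×10⁸ m/s
m = p/(γv) = 1.162×10¹⁰/(1.1578 × 1.512×10⁸) = 66.38 kg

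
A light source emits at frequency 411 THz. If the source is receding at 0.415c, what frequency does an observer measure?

β = v/c = 0.415
(1-β)/(1+β) = 0.585/1.415 = 0.4134
Doppler factor = √(0.4134) = 0.6430
f_obs = 411 × 0.6430 = 264.3 THz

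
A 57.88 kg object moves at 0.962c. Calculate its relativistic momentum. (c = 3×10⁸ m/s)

γ = 1/√(1 - 0.962²) = 3.6623
v = 0.962 × 3×10⁸ = 2.886×10⁸ m/s
p = γmv = 3.6623 × 57.88 × 2.886×10⁸ = 6.118×10¹⁰ kg·m/s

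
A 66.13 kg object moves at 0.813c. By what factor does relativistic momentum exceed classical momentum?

p_rel = γmv, p_class = mv
Ratio = γ = 1/√(1 - 0.813²) = 1.717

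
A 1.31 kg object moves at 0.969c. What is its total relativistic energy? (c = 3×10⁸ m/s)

γ = 1/√(1 - 0.969²) = 4.0476
mc² = 1.31 × (3×10⁸)² = 1.179×10¹⁷ J
E = γmc² = 4.0476 × 1.179×10¹⁷ = 4.772×10¹⁷ J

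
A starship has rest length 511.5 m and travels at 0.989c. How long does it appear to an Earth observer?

Proper length L₀ = 511.5 m
γ = 1/√(1 - 0.989²) = 6.7606
L = L₀/γ = 511.5/6.7606 = 75.66 m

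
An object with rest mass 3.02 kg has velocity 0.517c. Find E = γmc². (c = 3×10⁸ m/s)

γ = 1/√(1 - 0.517²) = 1.168
mc² = 3.02 × (3×10⁸)² = 2.718×10¹⁷ J
E = γmc² = 1.168 × 2.718×10¹⁷ = 3.175×10¹⁷ J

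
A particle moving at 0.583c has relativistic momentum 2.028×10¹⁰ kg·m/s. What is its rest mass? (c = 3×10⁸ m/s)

γ = 1/√(1 - 0.583²) = 1.2308
v = 0.583 × 3×10⁸ = 1.749×10⁸ m/s
m = p/(γv) = 2.028×10¹⁰/(1.2308 × 1.749×10⁸) = 94.21 kg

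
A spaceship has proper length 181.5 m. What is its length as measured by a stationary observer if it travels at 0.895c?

Proper length L₀ = 181.5 m
γ = 1/√(1 - 0.895²) = 2.2418
L = L₀/γ = 181.5/2.2418 = 80.96 m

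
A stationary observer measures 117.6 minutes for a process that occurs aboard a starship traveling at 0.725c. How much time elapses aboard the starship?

Dilated time Δt = 117.6 minutes
γ = 1/√(1 - 0.725²) = 1.4519
Δt₀ = Δt/γ = 117.6/1.4519 = 81.00 minutes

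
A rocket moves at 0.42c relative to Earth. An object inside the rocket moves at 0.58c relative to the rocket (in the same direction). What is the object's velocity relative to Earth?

u = (u' + v)/(1 + u'v/c²)
Numerator: 0.58 + 0.42 = 1
Denominator: 1 + 0.2436 = 1.2436
u = 1/1.2436 = 0.8041c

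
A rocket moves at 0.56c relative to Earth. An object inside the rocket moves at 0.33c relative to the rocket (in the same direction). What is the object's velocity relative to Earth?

u = (u' + v)/(1 + u'v/c²)
Numerator: 0.33 + 0.56 = 0.89
Denominator: 1 + 0.1848 = 1.1848
u = 0.89/1.1848 = 0.7512c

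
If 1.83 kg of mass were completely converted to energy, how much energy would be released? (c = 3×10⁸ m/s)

Using E = mc²:
c² = (3×10⁸)² = 9×10¹⁶ m²/s²
E = 1.83 × 9×10¹⁶ = 1.647×10¹⁷ J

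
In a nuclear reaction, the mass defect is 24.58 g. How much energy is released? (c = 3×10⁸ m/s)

Convert mass defect: Δm = 24.58 g = 0.02458 kg
E = Δm·c² = 0.02458 × (3×10⁸)²
= 0.02458 × 9×10¹⁶ = 2.212×10¹⁵ J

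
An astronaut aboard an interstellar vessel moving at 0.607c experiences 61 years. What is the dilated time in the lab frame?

Proper time Δt₀ = 61 years
γ = 1/√(1 - 0.607²) = 1.2583
Δt = γΔt₀ = 1.2583 × 61 = 76.76 years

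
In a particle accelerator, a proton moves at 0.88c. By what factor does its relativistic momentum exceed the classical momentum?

p_rel = γmv, p_class = mv
Ratio = γ = 1/√(1 - 0.88²)
= 1/√(0.2256) = 2.105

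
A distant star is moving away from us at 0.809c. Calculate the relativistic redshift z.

β = 0.809
(1+β)/(1-β) = 1.809/0.191 = 9.4712
√(9.4712) = 3.078
z = 3.078 - 1 = 2.078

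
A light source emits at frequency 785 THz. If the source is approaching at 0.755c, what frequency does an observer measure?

β = v/c = 0.755
(1+β)/(1-β) = 1.755/0.245 = 7.163
Doppler factor = √(7.163) = 2.676
f_obs = 785 × 2.676 = 2101 THz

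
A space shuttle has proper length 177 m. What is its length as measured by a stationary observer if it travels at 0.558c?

Proper length L₀ = 177 m
γ = 1/√(1 - 0.558²) = 1.205
L = L₀/γ = 177/1.205 = 146.9 m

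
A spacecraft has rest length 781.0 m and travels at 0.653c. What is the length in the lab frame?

Proper length L₀ = 781.0 m
γ = 1/√(1 - 0.653²) = 1.3204
L = L₀/γ = 781.0/1.3204 = 591.5 m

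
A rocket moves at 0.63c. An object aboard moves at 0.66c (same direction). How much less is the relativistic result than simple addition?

Classical: u' + v = 0.66 + 0.63 = 1.29c
Relativistic: u = (0.66 + 0.63)/(1 + 0.4158) = 1.29/1.4158 = 0.9111c
Difference: 1.29 - 0.9111 = 0.3789c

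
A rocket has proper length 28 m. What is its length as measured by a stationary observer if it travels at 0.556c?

Proper length L₀ = 28 m
γ = 1/√(1 - 0.556²) = 1.2031
L = L₀/γ = 28/1.2031 = 23.27 m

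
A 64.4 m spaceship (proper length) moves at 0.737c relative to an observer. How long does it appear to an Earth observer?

Proper length L₀ = 64.4 m
γ = 1/√(1 - 0.737²) = 1.4795
L = L₀/γ = 64.4/1.4795 = 43.53 m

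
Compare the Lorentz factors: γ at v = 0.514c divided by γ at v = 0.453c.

γ₁ = 1/√(1 - 0.514²) = 1.166
γ₂ = 1/√(1 - 0.453²) = 1.122
γ₁/γ₂ = 1.166/1.122 = 1.039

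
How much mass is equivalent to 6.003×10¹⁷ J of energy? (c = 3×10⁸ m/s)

From E = mc², we get m = E/c²
c² = (3×10⁸)² = 9×10¹⁶ m²/s²
m = 6.003×10¹⁷ / 9×10¹⁶ = 6.670 kg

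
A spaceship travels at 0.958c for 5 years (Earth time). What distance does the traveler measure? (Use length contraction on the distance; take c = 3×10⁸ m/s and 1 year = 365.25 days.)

Earth distance: d = v × t = 0.958c × 5 yr = 4.5348×10¹⁶ m
γ = 3.4871
d' = d/γ = 4.5348×10¹⁶/3.4871 = 1.300×10¹⁶ m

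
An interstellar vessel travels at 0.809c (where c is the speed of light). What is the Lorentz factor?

v/c = 0.809, so (v/c)² = 0.654481
1 - (v/c)² = 0.345519
γ = 1/√(0.345519) = 1.701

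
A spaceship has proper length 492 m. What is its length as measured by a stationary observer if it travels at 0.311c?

Proper length L₀ = 492 m
γ = 1/√(1 - 0.311²) = 1.0522
L = L₀/γ = 492/1.0522 = 467.6 m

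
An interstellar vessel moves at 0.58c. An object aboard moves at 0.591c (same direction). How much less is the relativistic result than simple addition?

Classical: u' + v = 0.591 + 0.58 = 1.171c
Relativistic: u = (0.591 + 0.58)/(1 + 0.34278) = 1.171/1.34278 = 0.8721c
Difference: 1.171 - 0.8721 = 0.2989c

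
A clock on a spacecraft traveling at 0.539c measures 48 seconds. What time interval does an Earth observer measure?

Proper time Δt₀ = 48 seconds
γ = 1/√(1 - 0.539²) = 1.1872
Δt = γΔt₀ = 1.1872 × 48 = 56.99 seconds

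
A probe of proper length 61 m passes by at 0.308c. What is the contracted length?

Proper length L₀ = 61 m
γ = 1/√(1 - 0.308²) = 1.0511
L = L₀/γ = 61/1.0511 = 58.03 m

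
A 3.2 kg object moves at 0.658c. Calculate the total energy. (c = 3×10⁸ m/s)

γ = 1/√(1 - 0.658²) = 1.328
mc² = 3.2 × (3×10⁸)² = 2.880×10¹⁷ J
E = γmc² = 1.328 × 2.880×10¹⁷ = 3.825×10¹⁷ J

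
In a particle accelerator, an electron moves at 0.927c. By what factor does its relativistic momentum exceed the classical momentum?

p_rel = γmv, p_class = mv
Ratio = γ = 1/√(1 - 0.927²)
= 1/√(0.140671) = 2.666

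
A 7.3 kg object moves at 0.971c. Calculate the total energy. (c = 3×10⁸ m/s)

γ = 1/√(1 - 0.971²) = 4.183
mc² = 7.3 × (3×10⁸)² = 6.570×10¹⁷ J
E = γmc² = 4.183 × 6.570×10¹⁷ = 2.748×10¹⁸ J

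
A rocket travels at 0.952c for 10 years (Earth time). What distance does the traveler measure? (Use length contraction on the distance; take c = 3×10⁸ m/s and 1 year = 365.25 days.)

Earth distance: d = v × t = 0.952c × 10 yr = 9.013×10¹⁶ m
γ = 3.267
d' = d/γ = 9.013×10¹⁶/3.267 = 2.759×10¹⁶ m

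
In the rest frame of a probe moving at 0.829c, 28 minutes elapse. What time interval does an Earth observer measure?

Proper time Δt₀ = 28 minutes
γ = 1/√(1 - 0.829²) = 1.7881
Δt = γΔt₀ = 1.7881 × 28 = 50.07 minutes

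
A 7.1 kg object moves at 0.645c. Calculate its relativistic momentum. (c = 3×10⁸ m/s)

γ = 1/√(1 - 0.645²) = 1.309
v = 0.645 × 3×10⁸ = 1.935×10⁸ m/s
p = γmv = 1.309 × 7.1 × 1.935×10⁸ = 1.798×10⁹ kg·m/s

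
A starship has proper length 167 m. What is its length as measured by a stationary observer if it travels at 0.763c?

Proper length L₀ = 167 m
γ = 1/√(1 - 0.763²) = 1.54703
L = L₀/γ = 167/1.54703 = 107.9 m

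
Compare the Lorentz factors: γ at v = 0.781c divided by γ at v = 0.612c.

γ₁ = 1/√(1 - 0.781²) = 1.6012
γ₂ = 1/√(1 - 0.612²) = 1.2644
γ₁/γ₂ = 1.6012/1.2644 = 1.266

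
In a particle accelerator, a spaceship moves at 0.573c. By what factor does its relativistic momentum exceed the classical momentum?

p_rel = γmv, p_class = mv
Ratio = γ = 1/√(1 - 0.573²)
= 1/√(0.671671) = 1.220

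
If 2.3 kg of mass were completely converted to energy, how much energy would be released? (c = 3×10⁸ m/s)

Using E = mc²:
c² = (3×10⁸)² = 9×10¹⁶ m²/s²
E = 2.3 × 9×10¹⁶ = 2.070×10¹⁷ J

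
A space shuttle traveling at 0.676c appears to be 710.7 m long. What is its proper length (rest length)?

Contracted length L = 710.7 m
γ = 1/√(1 - 0.676²) = 1.357
L₀ = γL = 1.357 × 710.7 = 964.4 m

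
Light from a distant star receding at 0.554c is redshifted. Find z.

β = 0.554
(1+β)/(1-β) = 1.554/0.446 = 3.4843
√(3.4843) = 1.8666
z = 1.8666 - 1 = 0.8666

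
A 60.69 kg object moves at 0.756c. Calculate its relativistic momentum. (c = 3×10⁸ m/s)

γ = 1/√(1 - 0.756²) = 1.528
v = 0.756 × 3×10⁸ = 2.268×10⁸ m/s
p = γmv = 1.528 × 60.69 × 2.268×10⁸ = 2.103×10¹⁰ kg·m/s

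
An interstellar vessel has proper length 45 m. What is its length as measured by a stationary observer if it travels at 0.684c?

Proper length L₀ = 45 m
γ = 1/√(1 - 0.684²) = 1.3708
L = L₀/γ = 45/1.3708 = 32.83 m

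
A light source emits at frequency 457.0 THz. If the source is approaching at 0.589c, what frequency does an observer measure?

β = v/c = 0.589
(1+β)/(1-β) = 1.589/0.411 = 3.8662
Doppler factor = √(3.8662) = 1.9663
f_obs = 457.0 × 1.9663 = 898.6 THz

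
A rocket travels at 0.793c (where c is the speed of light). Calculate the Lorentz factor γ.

v/c = 0.793, so (v/c)² = 0.628849
1 - (v/c)² = 0.371151
γ = 1/√(0.371151) = 1.641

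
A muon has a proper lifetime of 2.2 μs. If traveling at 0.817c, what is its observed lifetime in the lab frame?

Proper lifetime τ₀ = 2.2 μs
γ = 1/√(1 - 0.817²) = 1.734
τ = γτ₀ = 1.734 × 2.2 μs = 3.815 μs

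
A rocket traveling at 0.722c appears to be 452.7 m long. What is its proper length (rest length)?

Contracted length L = 452.7 m
γ = 1/√(1 - 0.722²) = 1.4453
L₀ = γL = 1.4453 × 452.7 = 654.3 m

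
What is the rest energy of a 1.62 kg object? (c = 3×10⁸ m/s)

c² = (3×10⁸)² = 9.000×10¹⁶ m²/s²
E₀ = mc² = 1.62 × 9.000×10¹⁶ = 1.458×10¹⁷ J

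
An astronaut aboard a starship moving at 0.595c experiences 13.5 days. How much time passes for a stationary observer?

Proper time Δt₀ = 13.5 days
γ = 1/√(1 - 0.595²) = 1.2442
Δt = γΔt₀ = 1.2442 × 13.5 = 16.80 days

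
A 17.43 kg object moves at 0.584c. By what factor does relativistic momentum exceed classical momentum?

p_rel = γmv, p_class = mv
Ratio = γ = 1/√(1 - 0.584²) = 1.232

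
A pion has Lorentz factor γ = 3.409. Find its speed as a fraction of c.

From γ = 1/√(1 - v²/c²):
1/γ² = 1/3.409² = 0.08605
v²/c² = 1 - 0.08605 = 0.9140
v/c = √(0.9140) = 0.9560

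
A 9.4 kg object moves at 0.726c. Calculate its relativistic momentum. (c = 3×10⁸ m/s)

γ = 1/√(1 - 0.726²) = 1.454
v = 0.726 × 3×10⁸ = 2.178×10⁸ m/s
p = γmv = 1.454 × 9.4 × 2.178×10⁸ = 2.977×10⁹ kg·m/s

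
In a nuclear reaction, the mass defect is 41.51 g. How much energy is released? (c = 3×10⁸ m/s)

Convert mass defect: Δm = 41.51 g = 0.04151 kg
E = Δm·c² = 0.04151 × (3×10⁸)²
= 0.04151 × 9×10¹⁶ = 3.736×10¹⁵ J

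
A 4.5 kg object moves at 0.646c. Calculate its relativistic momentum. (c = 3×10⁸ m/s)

γ = 1/√(1 - 0.646²) = 1.310
v = 0.646 × 3×10⁸ = 1.938×10⁸ m/s
p = γmv = 1.310 × 4.5 × 1.938×10⁸ = 1.142×10⁹ kg·m/s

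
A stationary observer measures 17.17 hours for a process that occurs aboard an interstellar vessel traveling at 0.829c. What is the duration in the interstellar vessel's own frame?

Dilated time Δt = 17.17 hours
γ = 1/√(1 - 0.829²) = 1.7881
Δt₀ = Δt/γ = 17.17/1.7881 = 9.602 hours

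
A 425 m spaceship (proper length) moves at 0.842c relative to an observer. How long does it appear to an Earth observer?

Proper length L₀ = 425 m
γ = 1/√(1 - 0.842²) = 1.8536
L = L₀/γ = 425/1.8536 = 229.3 m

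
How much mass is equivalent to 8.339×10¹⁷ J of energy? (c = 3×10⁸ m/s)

From E = mc², we get m = E/c²
c² = (3×10⁸)² = 9×10¹⁶ m²/s²
m = 8.339×10¹⁷ / 9×10¹⁶ = 9.266 kg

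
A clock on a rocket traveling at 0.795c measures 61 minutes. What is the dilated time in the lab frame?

Proper time Δt₀ = 61 minutes
γ = 1/√(1 - 0.795²) = 1.649
Δt = γΔt₀ = 1.649 × 61 = 100.6 minutes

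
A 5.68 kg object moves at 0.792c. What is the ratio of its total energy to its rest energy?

E = γmc², E₀ = mc²
E/E₀ = γ = 1/√(1 - 0.792²) = 1.638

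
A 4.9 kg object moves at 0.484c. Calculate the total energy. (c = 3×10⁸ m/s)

γ = 1/√(1 - 0.484²) = 1.1428
mc² = 4.9 × (3×10⁸)² = 4.410×10¹⁷ J
E = γmc² = 1.1428 × 4.410×10¹⁷ = 5.040×10¹⁷ J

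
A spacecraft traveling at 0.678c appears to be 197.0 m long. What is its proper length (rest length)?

Contracted length L = 197.0 m
γ = 1/√(1 - 0.678²) = 1.3604
L₀ = γL = 1.3604 × 197.0 = 268.0 m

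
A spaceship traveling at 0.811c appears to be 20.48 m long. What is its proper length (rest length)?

Contracted length L = 20.48 m
γ = 1/√(1 - 0.811²) = 1.7093
L₀ = γL = 1.7093 × 20.48 = 35.01 m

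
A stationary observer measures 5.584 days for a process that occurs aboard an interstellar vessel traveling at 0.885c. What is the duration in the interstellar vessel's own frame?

Dilated time Δt = 5.584 days
γ = 1/√(1 - 0.885²) = 2.148
Δt₀ = Δt/γ = 5.584/2.148 = 2.600 days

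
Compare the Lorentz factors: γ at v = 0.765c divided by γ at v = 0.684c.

γ₁ = 1/√(1 - 0.765²) = 1.553
γ₂ = 1/√(1 - 0.684²) = 1.371
γ₁/γ₂ = 1.553/1.371 = 1.133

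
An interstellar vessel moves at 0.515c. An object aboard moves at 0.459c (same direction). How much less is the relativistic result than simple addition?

Classical: u' + v = 0.459 + 0.515 = 0.974c
Relativistic: u = (0.459 + 0.515)/(1 + 0.236385) = 0.974/1.236385 = 0.7878c
Difference: 0.974 - 0.7878 = 0.1862c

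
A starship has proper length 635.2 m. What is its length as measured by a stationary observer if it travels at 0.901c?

Proper length L₀ = 635.2 m
γ = 1/√(1 - 0.901²) = 2.305
L = L₀/γ = 635.2/2.305 = 275.6 m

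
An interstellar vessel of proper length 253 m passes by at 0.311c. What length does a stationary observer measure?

Proper length L₀ = 253 m
γ = 1/√(1 - 0.311²) = 1.052
L = L₀/γ = 253/1.052 = 240.5 m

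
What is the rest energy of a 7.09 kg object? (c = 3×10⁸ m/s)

c² = (3×10⁸)² = 9.000×10¹⁶ m²/s²
E₀ = mc² = 7.09 × 9.000×10¹⁶ = 6.381×10¹⁷ J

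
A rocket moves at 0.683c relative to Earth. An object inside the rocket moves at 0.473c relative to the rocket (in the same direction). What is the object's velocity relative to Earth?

u = (u' + v)/(1 + u'v/c²)
Numerator: 0.473 + 0.683 = 1.156
Denominator: 1 + 0.323059 = 1.323059
u = 1.156/1.323059 = 0.8737c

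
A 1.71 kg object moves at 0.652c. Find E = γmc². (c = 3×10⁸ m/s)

γ = 1/√(1 - 0.652²) = 1.319
mc² = 1.71 × (3×10⁸)² = 1.539×10¹⁷ J
E = γmc² = 1.319 × 1.539×10¹⁷ = 2.030×10¹⁷ J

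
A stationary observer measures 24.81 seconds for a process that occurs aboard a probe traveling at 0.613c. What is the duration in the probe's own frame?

Dilated time Δt = 24.81 seconds
γ = 1/√(1 - 0.613²) = 1.266
Δt₀ = Δt/γ = 24.81/1.266 = 19.60 seconds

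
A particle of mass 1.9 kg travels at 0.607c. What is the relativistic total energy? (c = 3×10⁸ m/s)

γ = 1/√(1 - 0.607²) = 1.2583
mc² = 1.9 × (3×10⁸)² = 1.710×10¹⁷ J
E = γmc² = 1.2583 × 1.710×10¹⁷ = 2.152×10¹⁷ J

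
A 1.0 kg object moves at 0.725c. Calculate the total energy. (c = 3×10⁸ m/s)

γ = 1/√(1 - 0.725²) = 1.452
mc² = 1.0 × (3×10⁸)² = 9.000×10¹⁶ J
E = γmc² = 1.452 × 9.000×10¹⁶ = 1.307×10¹⁷ J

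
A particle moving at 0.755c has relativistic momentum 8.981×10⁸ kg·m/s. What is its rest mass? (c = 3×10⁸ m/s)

γ = 1/√(1 - 0.755²) = 1.525
v = 0.755 × 3×10⁸ = 2.265×10⁸ m/s
m = p/(γv) = 8.981×10⁸/(1.525 × 2.265×10⁸) = 2.600 kg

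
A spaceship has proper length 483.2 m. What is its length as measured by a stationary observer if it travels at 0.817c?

Proper length L₀ = 483.2 m
γ = 1/√(1 - 0.817²) = 1.7342
L = L₀/γ = 483.2/1.7342 = 278.6 m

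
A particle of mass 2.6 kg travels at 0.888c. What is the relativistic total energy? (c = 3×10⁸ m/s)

γ = 1/√(1 - 0.888²) = 2.1747
mc² = 2.6 × (3×10⁸)² = 2.340×10¹⁷ J
E = γmc² = 2.1747 × 2.340×10¹⁷ = 5.089×10¹⁷ J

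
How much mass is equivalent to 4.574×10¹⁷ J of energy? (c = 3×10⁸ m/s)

From E = mc², we get m = E/c²
c² = (3×10⁸)² = 9×10¹⁶ m²/s²
m = 4.574×10¹⁷ / 9×10¹⁶ = 5.082 kg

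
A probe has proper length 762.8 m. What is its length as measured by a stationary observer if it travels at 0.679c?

Proper length L₀ = 762.8 m
γ = 1/√(1 - 0.679²) = 1.3621
L = L₀/γ = 762.8/1.3621 = 560.0 m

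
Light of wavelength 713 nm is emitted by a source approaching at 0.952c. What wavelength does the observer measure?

β = 0.952
Wavelength Doppler factor = √(0.048/1.952) = √(0.02459) = 0.1568
λ_obs = 713 × 0.1568 = 111.8 nm (blueshift)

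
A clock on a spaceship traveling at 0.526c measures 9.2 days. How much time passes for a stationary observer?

Proper time Δt₀ = 9.2 days
γ = 1/√(1 - 0.526²) = 1.176
Δt = γΔt₀ = 1.176 × 9.2 = 10.82 days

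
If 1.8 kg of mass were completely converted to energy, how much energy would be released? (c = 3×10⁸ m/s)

Using E = mc²:
c² = (3×10⁸)² = 9×10¹⁶ m²/s²
E = 1.8 × 9×10¹⁶ = 1.620×10¹⁷ J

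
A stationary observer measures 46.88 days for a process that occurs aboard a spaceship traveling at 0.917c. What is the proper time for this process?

Dilated time Δt = 46.88 days
γ = 1/√(1 - 0.917²) = 2.507
Δt₀ = Δt/γ = 46.88/2.507 = 18.70 days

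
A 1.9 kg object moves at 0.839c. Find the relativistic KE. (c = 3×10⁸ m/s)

γ = 1/√(1 - 0.839²) = 1.8378
γ - 1 = 0.8378
KE = (γ-1)mc² = 0.8378 × 1.9 × (3×10⁸)² = 1.433×10¹⁷ J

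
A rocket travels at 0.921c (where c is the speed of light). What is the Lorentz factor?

v/c = 0.921, so (v/c)² = 0.848241
1 - (v/c)² = 0.151759
γ = 1/√(0.151759) = 2.567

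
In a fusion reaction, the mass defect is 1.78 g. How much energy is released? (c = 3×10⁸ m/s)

Convert mass defect: Δm = 1.78 g = 0.00178 kg
E = Δm·c² = 0.00178 × (3×10⁸)²
= 0.00178 × 9×10¹⁶ = 1.602×10¹⁴ J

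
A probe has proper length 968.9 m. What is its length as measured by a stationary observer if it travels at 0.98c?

Proper length L₀ = 968.9 m
γ = 1/√(1 - 0.98²) = 5.025
L = L₀/γ = 968.9/5.025 = 192.8 m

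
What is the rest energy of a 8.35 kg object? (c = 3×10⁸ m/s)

c² = (3×10⁸)² = 9.000×10¹⁶ m²/s²
E₀ = mc² = 8.35 × 9.000×10¹⁶ = 7.515×10¹⁷ J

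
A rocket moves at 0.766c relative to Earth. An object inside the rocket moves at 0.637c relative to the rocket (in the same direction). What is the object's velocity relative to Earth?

u = (u' + v)/(1 + u'v/c²)
Numerator: 0.637 + 0.766 = 1.403
Denominator: 1 + 0.487942 = 1.487942
u = 1.403/1.487942 = 0.9429c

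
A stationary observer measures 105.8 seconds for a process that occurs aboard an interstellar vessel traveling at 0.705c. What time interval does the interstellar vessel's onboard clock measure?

Dilated time Δt = 105.8 seconds
γ = 1/√(1 - 0.705²) = 1.41002
Δt₀ = Δt/γ = 105.8/1.41002 = 75.03 seconds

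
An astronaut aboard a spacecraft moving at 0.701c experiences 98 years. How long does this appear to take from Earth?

Proper time Δt₀ = 98 years
γ = 1/√(1 - 0.701²) = 1.402
Δt = γΔt₀ = 1.402 × 98 = 137.4 years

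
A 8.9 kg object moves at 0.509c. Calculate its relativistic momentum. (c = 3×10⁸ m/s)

γ = 1/√(1 - 0.509²) = 1.162
v = 0.509 × 3×10⁸ = 1.527×10⁸ m/s
p = γmv = 1.162 × 8.9 × 1.527×10⁸ = 1.579×10⁹ kg·m/s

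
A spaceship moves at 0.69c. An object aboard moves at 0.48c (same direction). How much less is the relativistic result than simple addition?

Classical: u' + v = 0.48 + 0.69 = 1.17c
Relativistic: u = (0.48 + 0.69)/(1 + 0.3312) = 1.17/1.3312 = 0.8789c
Difference: 1.17 - 0.8789 = 0.2911c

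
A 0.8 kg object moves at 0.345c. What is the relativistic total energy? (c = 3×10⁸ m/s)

γ = 1/√(1 - 0.345²) = 1.0654
mc² = 0.8 × (3×10⁸)² = 7.200×10¹⁶ J
E = γmc² = 1.0654 × 7.200×10¹⁶ = 7.671×10¹⁶ J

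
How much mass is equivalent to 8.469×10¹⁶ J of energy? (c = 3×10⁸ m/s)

From E = mc², we get m = E/c²
c² = (3×10⁸)² = 9×10¹⁶ m²/s²
m = 8.469×10¹⁶ / 9×10¹⁶ = 0.9410 kg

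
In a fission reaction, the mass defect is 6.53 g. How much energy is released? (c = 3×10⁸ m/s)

Convert mass defect: Δm = 6.53 g = 0.00653 kg
E = Δm·c² = 0.00653 × (3×10⁸)²
= 0.00653 × 9×10¹⁶ = 5.877×10¹⁴ J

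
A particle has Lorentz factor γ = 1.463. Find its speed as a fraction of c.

From γ = 1/√(1 - v²/c²):
1/γ² = 1/1.463² = 0.4672
v²/c² = 1 - 0.4672 = 0.5328
v/c = √(0.5328) = 0.7299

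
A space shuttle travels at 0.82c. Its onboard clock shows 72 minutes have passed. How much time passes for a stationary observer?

Proper time Δt₀ = 72 minutes
γ = 1/√(1 - 0.82²) = 1.747
Δt = γΔt₀ = 1.747 × 72 = 125.8 minutes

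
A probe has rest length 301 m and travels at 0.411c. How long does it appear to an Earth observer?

Proper length L₀ = 301 m
γ = 1/√(1 - 0.411²) = 1.097
L = L₀/γ = 301/1.097 = 274.4 m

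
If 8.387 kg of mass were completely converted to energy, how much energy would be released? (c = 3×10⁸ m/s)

Using E = mc²:
c² = (3×10⁸)² = 9×10¹⁶ m²/s²
E = 8.387 × 9×10¹⁶ = 7.548×10¹⁷ J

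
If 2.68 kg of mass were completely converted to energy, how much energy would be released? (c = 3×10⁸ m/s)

Using E = mc²:
c² = (3×10⁸)² = 9×10¹⁶ m²/s²
E = 2.68 × 9×10¹⁶ = 2.412×10¹⁷ J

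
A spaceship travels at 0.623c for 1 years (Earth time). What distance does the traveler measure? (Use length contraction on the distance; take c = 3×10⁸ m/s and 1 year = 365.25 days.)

Earth distance: d = v × t = 0.623c × 1 yr = 5.8981×10¹⁵ m
γ = 1.2784
d' = d/γ = 5.8981×10¹⁵/1.2784 = 4.614×10¹⁵ m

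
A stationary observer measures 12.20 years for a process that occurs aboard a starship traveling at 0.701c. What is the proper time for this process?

Dilated time Δt = 12.20 years
γ = 1/√(1 - 0.701²) = 1.4022
Δt₀ = Δt/γ = 12.20/1.4022 = 8.701 years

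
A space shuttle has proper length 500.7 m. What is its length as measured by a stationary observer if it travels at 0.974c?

Proper length L₀ = 500.7 m
γ = 1/√(1 - 0.974²) = 4.414
L = L₀/γ = 500.7/4.414 = 113.4 m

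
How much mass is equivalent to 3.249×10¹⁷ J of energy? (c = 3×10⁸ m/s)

From E = mc², we get m = E/c²
c² = (3×10⁸)² = 9×10¹⁶ m²/s²
m = 3.249×10¹⁷ / 9×10¹⁶ = 3.610 kg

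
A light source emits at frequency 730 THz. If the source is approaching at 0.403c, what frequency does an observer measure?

β = v/c = 0.403
(1+β)/(1-β) = 1.403/0.597 = 2.350
Doppler factor = √(2.350) = 1.533
f_obs = 730 × 1.533 = 1119 THz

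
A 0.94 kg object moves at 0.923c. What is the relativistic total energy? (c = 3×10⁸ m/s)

γ = 1/√(1 - 0.923²) = 2.599
mc² = 0.94 × (3×10⁸)² = 8.460×10¹⁶ J
E = γmc² = 2.599 × 8.460×10¹⁶ = 2.199×10¹⁷ J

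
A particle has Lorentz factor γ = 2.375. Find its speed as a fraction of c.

From γ = 1/√(1 - v²/c²):
1/γ² = 1/2.375² = 0.1773
v²/c² = 1 - 0.1773 = 0.8227
v/c = √(0.8227) = 0.9070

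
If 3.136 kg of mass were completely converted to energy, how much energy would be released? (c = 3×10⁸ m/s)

Using E = mc²:
c² = (3×10⁸)² = 9×10¹⁶ m²/s²
E = 3.136 × 9×10¹⁶ = 2.822×10¹⁷ J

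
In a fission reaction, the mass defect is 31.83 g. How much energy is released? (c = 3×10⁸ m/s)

Convert mass defect: Δm = 31.83 g = 0.03183 kg
E = Δm·c² = 0.03183 × (3×10⁸)²
= 0.03183 × 9×10¹⁶ = 2.865×10¹⁵ J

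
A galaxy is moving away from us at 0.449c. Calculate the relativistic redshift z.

β = 0.449
(1+β)/(1-β) = 1.449/0.551 = 2.630
√(2.630) = 1.6217
z = 1.6217 - 1 = 0.6217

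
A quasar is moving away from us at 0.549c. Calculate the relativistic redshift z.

β = 0.549
(1+β)/(1-β) = 1.549/0.451 = 3.4346
√(3.4346) = 1.8533
z = 1.8533 - 1 = 0.8533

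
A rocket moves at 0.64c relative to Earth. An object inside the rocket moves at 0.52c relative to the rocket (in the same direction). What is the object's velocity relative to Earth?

u = (u' + v)/(1 + u'v/c²)
Numerator: 0.52 + 0.64 = 1.16
Denominator: 1 + 0.3328 = 1.3328
u = 1.16/1.3328 = 0.8703c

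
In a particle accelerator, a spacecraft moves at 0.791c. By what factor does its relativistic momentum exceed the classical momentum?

p_rel = γmv, p_class = mv
Ratio = γ = 1/√(1 - 0.791²)
= 1/√(0.374319) = 1.634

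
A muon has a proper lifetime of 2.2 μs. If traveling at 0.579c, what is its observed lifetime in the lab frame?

Proper lifetime τ₀ = 2.2 μs
γ = 1/√(1 - 0.579²) = 1.2265
τ = γτ₀ = 1.2265 × 2.2 μs = 2.698 μs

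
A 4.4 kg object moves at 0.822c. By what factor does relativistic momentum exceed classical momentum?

p_rel = γmv, p_class = mv
Ratio = γ = 1/√(1 - 0.822²) = 1.756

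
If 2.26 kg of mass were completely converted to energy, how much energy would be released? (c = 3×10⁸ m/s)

Using E = mc²:
c² = (3×10⁸)² = 9×10¹⁶ m²/s²
E = 2.26 × 9×10¹⁶ = 2.034×10¹⁷ J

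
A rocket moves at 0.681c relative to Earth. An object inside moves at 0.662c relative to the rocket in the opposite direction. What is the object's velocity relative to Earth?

Object's velocity in rocket frame is u' = -0.662c
u = (u' + v)/(1 + u'v/c²) = (v - 0.662)/(1 - 0.662·v/c²)
Numerator: 0.681 - 0.662 = 0.019
Denominator: 1 - 0.450822 = 0.549178
u = 0.019/0.549178 = 0.03460c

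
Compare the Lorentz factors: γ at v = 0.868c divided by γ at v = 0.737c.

γ₁ = 1/√(1 - 0.868²) = 2.014
γ₂ = 1/√(1 - 0.737²) = 1.480
γ₁/γ₂ = 2.014/1.480 = 1.361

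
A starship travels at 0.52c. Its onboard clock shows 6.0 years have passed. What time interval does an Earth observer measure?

Proper time Δt₀ = 6.0 years
γ = 1/√(1 - 0.52²) = 1.1707
Δt = γΔt₀ = 1.1707 × 6.0 = 7.024 years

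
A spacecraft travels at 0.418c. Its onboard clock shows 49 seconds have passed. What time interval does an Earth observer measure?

Proper time Δt₀ = 49 seconds
γ = 1/√(1 - 0.418²) = 1.1008
Δt = γΔt₀ = 1.1008 × 49 = 53.94 seconds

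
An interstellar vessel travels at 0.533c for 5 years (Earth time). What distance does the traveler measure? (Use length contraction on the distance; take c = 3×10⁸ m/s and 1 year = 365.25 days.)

Earth distance: d = v × t = 0.533c × 5 yr = 2.523×10¹⁶ m
γ = 1.182
d' = d/γ = 2.523×10¹⁶/1.182 = 2.135×10¹⁶ m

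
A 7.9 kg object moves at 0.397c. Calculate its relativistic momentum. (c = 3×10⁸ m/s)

γ = 1/√(1 - 0.397²) = 1.0895
v = 0.397 × 3×10⁸ = 1.191×10⁸ m/s
p = γmv = 1.0895 × 7.9 × 1.191×10⁸ = 1.025×10⁹ kg·m/s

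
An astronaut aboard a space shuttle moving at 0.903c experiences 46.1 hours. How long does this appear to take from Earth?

Proper time Δt₀ = 46.1 hours
γ = 1/√(1 - 0.903²) = 2.328
Δt = γΔt₀ = 2.328 × 46.1 = 107.3 hours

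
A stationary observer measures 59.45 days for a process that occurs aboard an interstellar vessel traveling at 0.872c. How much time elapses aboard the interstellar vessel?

Dilated time Δt = 59.45 days
γ = 1/√(1 - 0.872²) = 2.043
Δt₀ = Δt/γ = 59.45/2.043 = 29.10 days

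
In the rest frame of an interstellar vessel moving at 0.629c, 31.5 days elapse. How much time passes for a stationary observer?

Proper time Δt₀ = 31.5 days
γ = 1/√(1 - 0.629²) = 1.2863
Δt = γΔt₀ = 1.2863 × 31.5 = 40.52 days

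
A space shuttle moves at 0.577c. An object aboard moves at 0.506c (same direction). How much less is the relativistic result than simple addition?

Classical: u' + v = 0.506 + 0.577 = 1.083c
Relativistic: u = (0.506 + 0.577)/(1 + 0.291962) = 1.083/1.291962 = 0.8383c
Difference: 1.083 - 0.8383 = 0.2447c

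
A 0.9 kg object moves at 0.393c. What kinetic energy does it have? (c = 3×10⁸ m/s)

γ = 1/√(1 - 0.393²) = 1.0875
γ - 1 = 0.08750
KE = (γ-1)mc² = 0.08750 × 0.9 × (3×10⁸)² = 7.088×10¹⁵ J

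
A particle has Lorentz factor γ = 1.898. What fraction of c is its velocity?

From γ = 1/√(1 - v²/c²):
1/γ² = 1/1.898² = 0.2776
v²/c² = 1 - 0.2776 = 0.7224
v/c = √(0.7224) = 0.8499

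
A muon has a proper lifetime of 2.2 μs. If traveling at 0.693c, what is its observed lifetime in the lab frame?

Proper lifetime τ₀ = 2.2 μs
γ = 1/√(1 - 0.693²) = 1.3871
τ = γτ₀ = 1.3871 × 2.2 μs = 3.052 μs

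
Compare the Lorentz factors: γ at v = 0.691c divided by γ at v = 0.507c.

γ₁ = 1/√(1 - 0.691²) = 1.383
γ₂ = 1/√(1 - 0.507²) = 1.160
γ₁/γ₂ = 1.383/1.160 = 1.192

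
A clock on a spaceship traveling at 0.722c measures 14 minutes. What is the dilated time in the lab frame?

Proper time Δt₀ = 14 minutes
γ = 1/√(1 - 0.722²) = 1.445
Δt = γΔt₀ = 1.445 × 14 = 20.23 minutes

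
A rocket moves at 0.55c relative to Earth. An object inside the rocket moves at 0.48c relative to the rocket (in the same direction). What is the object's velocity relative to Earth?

u = (u' + v)/(1 + u'v/c²)
Numerator: 0.48 + 0.55 = 1.03
Denominator: 1 + 0.264 = 1.264
u = 1.03/1.264 = 0.8149c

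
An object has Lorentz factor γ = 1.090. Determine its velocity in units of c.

From γ = 1/√(1 - v²/c²):
1/γ² = 1/1.090² = 0.8417
v²/c² = 1 - 0.8417 = 0.1583
v/c = √(0.1583) = 0.3979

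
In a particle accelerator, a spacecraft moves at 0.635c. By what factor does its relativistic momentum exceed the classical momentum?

p_rel = γmv, p_class = mv
Ratio = γ = 1/√(1 - 0.635²)
= 1/√(0.596775) = 1.294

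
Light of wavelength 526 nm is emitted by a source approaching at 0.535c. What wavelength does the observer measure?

β = 0.535
Wavelength Doppler factor = √(0.465/1.535) = √(0.3029) = 0.5504
λ_obs = 526 × 0.5504 = 289.5 nm (blueshift)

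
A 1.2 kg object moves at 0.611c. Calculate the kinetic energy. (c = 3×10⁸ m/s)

γ = 1/√(1 - 0.611²) = 1.2632
γ - 1 = 0.2632
KE = (γ-1)mc² = 0.2632 × 1.2 × (3×10⁸)² = 2.843×10¹⁶ J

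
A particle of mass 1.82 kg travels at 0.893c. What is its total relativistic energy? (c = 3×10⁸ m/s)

γ = 1/√(1 - 0.893²) = 2.222
mc² = 1.82 × (3×10⁸)² = 1.638×10¹⁷ J
E = γmc² = 2.222 × 1.638×10¹⁷ = 3.640×10¹⁷ J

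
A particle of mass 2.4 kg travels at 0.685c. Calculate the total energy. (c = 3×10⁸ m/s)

γ = 1/√(1 - 0.685²) = 1.3726
mc² = 2.4 × (3×10⁸)² = 2.160×10¹⁷ J
E = γmc² = 1.3726 × 2.160×10¹⁷ = 2.965×10¹⁷ J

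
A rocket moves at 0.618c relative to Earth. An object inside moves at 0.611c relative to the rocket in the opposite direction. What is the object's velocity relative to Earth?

Object's velocity in rocket frame is u' = -0.611c
u = (u' + v)/(1 + u'v/c²) = (v - 0.611)/(1 - 0.611·v/c²)
Numerator: 0.618 - 0.611 = 0.007
Denominator: 1 - 0.377598 = 0.622402
u = 0.007/0.622402 = 0.01125c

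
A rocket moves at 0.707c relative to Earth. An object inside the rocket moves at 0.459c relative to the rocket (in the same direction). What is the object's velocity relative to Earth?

u = (u' + v)/(1 + u'v/c²)
Numerator: 0.459 + 0.707 = 1.166
Denominator: 1 + 0.324513 = 1.324513
u = 1.166/1.324513 = 0.8803c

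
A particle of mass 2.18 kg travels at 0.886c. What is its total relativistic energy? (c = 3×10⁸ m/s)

γ = 1/√(1 - 0.886²) = 2.1566
mc² = 2.18 × (3×10⁸)² = 1.962×10¹⁷ J
E = γmc² = 2.1566 × 1.962×10¹⁷ = 4.231×10¹⁷ J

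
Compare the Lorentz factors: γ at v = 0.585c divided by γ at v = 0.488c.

γ₁ = 1/√(1 - 0.585²) = 1.233
γ₂ = 1/√(1 - 0.488²) = 1.146
γ₁/γ₂ = 1.233/1.146 = 1.076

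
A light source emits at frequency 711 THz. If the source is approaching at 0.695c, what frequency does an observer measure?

β = v/c = 0.695
(1+β)/(1-β) = 1.695/0.305 = 5.557
Doppler factor = √(5.557) = 2.357
f_obs = 711 × 2.357 = 1676 THz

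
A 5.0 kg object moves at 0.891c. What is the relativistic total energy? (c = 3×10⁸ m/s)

γ = 1/√(1 - 0.891²) = 2.2026
mc² = 5.0 × (3×10⁸)² = 4.500×10¹⁷ J
E = γmc² = 2.2026 × 4.500×10¹⁷ = 9.912×10¹⁷ J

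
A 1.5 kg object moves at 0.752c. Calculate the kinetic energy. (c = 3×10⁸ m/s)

γ = 1/√(1 - 0.752²) = 1.5171
γ - 1 = 0.5171
KE = (γ-1)mc² = 0.5171 × 1.5 × (3×10⁸)² = 6.981×10¹⁶ J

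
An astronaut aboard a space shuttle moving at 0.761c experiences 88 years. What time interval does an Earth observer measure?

Proper time Δt₀ = 88 years
γ = 1/√(1 - 0.761²) = 1.541
Δt = γΔt₀ = 1.541 × 88 = 135.6 years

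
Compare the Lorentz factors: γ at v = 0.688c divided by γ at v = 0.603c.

γ₁ = 1/√(1 - 0.688²) = 1.378
γ₂ = 1/√(1 - 0.603²) = 1.254
γ₁/γ₂ = 1.378/1.254 = 1.099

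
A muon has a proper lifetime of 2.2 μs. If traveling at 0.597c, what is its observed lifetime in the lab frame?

Proper lifetime τ₀ = 2.2 μs
γ = 1/√(1 - 0.597²) = 1.2465
τ = γτ₀ = 1.2465 × 2.2 μs = 2.742 μs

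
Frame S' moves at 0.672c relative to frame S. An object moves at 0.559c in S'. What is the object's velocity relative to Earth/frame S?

u = (u' + v)/(1 + u'v/c²)
Numerator: 0.559 + 0.672 = 1.231
Denominator: 1 + 0.375648 = 1.375648
u = 1.231/1.375648 = 0.8949c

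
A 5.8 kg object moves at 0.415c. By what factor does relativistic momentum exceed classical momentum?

p_rel = γmv, p_class = mv
Ratio = γ = 1/√(1 - 0.415²) = 1.099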